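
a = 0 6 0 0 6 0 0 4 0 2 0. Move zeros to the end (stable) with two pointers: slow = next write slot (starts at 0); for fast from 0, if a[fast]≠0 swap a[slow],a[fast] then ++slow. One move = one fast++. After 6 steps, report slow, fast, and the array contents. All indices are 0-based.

slow=2, fast=6, a=[6, 6, 0, 0, 0, 0, 0, 4, 0, 2, 0]

slow=0 fast=0: a[fast]=0, fast++
slow=0 fast=1: a[fast]=6≠0 swap→a[0]=6, slow++,fast++
slow=1 fast=2: a[fast]=0, fast++
slow=1 fast=3: a[fast]=0, fast++
slow=1 fast=4: a[fast]=6≠0 swap→a[1]=6, slow++,fast++
slow=2 fast=5: a[fast]=0, fast++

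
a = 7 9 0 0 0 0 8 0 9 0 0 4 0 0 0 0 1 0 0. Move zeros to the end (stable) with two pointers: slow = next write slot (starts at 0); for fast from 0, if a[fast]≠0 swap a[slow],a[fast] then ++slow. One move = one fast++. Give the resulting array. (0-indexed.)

[7, 9, 8, 9, 4, 1, 0, 0, 0, 0, 0, 0, 0, 0, 0, 0, 0, 0, 0]

slow=0 fast=0: a[fast]=7≠0 swap→a[0]=7, slow++,fast++
slow=1 fast=1: a[fast]=9≠0 swap→a[1]=9, slow++,fast++
slow=2 fast=2: a[fast]=0, fast++
slow=2 fast=3: a[fast]=0, fast++
slow=2 fast=4: a[fast]=0, fast++
slow=2 fast=5: a[fast]=0, fast++
slow=2 fast=6: a[fast]=8≠0 swap→a[2]=8, slow++,fast++
slow=3 fast=7: a[fast]=0, fast++
slow=3 fast=8: a[fast]=9≠0 swap→a[3]=9, slow++,fast++
slow=4 fast=9: a[fast]=0, fast++
slow=4 fast=10: a[fast]=0, fast++
slow=4 fast=11: a[fast]=4≠0 swap→a[4]=4, slow++,fast++
slow=5 fast=12: a[fast]=0, fast++
slow=5 fast=13: a[fast]=0, fast++
slow=5 fast=14: a[fast]=0, fast++
slow=5 fast=15: a[fast]=0, fast++
slow=5 fast=16: a[fast]=1≠0 swap→a[5]=1, slow++,fast++
slow=6 fast=17: a[fast]=0, fast++
slow=6 fast=18: a[fast]=0, fast++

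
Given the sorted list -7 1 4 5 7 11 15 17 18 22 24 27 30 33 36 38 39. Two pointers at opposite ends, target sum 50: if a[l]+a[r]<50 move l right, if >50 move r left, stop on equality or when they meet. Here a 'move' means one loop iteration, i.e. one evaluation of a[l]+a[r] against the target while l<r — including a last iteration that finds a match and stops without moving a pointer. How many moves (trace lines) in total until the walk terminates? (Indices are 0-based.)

6 moves

l=0 r=16: -7+39=32 <50, l++
l=1 r=16: 1+39=40 <50, l++
l=2 r=16: 4+39=43 <50, l++
l=3 r=16: 5+39=44 <50, l++
l=4 r=16: 7+39=46 <50, l++
l=5 r=16: 11+39=50, found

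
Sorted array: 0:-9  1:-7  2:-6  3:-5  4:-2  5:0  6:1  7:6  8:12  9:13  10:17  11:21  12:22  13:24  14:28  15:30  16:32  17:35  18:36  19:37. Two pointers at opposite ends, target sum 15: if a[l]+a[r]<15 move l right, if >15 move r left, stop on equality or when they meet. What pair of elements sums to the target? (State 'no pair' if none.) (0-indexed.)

l=0 r=19: -9+37=28 >15, r--
l=0 r=18: -9+36=27 >15, r--
l=0 r=17: -9+35=26 >15, r--
l=0 r=16: -9+32=23 >15, r--
l=0 r=15: -9+30=21 >15, r--
l=0 r=14: -9+28=19 >15, r--
l=0 r=13: -9+24=15, found

(-9, 24)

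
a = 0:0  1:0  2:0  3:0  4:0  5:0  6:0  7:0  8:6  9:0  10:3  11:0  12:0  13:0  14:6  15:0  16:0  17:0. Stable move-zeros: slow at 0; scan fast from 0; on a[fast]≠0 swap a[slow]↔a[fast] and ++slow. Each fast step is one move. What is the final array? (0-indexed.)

slow=0 fast=0: a[fast]=0, fast++
slow=0 fast=1: a[fast]=0, fast++
slow=0 fast=2: a[fast]=0, fast++
slow=0 fast=3: a[fast]=0, fast++
slow=0 fast=4: a[fast]=0, fast++
slow=0 fast=5: a[fast]=0, fast++
slow=0 fast=6: a[fast]=0, fast++
slow=0 fast=7: a[fast]=0, fast++
slow=0 fast=8: a[fast]=6≠0 swap→a[0]=6, slow++,fast++
slow=1 fast=9: a[fast]=0, fast++
slow=1 fast=10: a[fast]=3≠0 swap→a[1]=3, slow++,fast++
slow=2 fast=11: a[fast]=0, fast++
slow=2 fast=12: a[fast]=0, fast++
slow=2 fast=13: a[fast]=0, fast++
slow=2 fast=14: a[fast]=6≠0 swap→a[2]=6, slow++,fast++
slow=3 fast=15: a[fast]=0, fast++
slow=3 fast=16: a[fast]=0, fast++
slow=3 fast=17: a[fast]=0, fast++

[6, 3, 6, 0, 0, 0, 0, 0, 0, 0, 0, 0, 0, 0, 0, 0, 0, 0]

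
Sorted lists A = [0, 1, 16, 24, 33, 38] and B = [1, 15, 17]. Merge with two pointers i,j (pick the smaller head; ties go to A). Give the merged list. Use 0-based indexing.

[i=0,j=0] A[i]=0<=B[j]=1 take 0 → i++
[i=1,j=0] A[i]=1<=B[j]=1 take 1 → i++
[i=2,j=0] A[i]=16>B[j]=1 take 1 → j++
[i=2,j=1] A[i]=16>B[j]=15 take 15 → j++
[i=2,j=2] A[i]=16<=B[j]=17 take 16 → i++
[i=3,j=2] A[i]=24>B[j]=17 take 17 → j++
[i=3,j=3] B done, take A[i]=24 → i++
[i=4,j=3] B done, take A[i]=33 → i++
[i=5,j=3] B done, take A[i]=38 → i++

[0, 1, 1, 15, 16, 17, 24, 33, 38]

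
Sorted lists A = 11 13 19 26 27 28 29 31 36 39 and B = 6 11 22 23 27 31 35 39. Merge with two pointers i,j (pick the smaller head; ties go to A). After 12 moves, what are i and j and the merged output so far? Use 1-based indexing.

[i=1,j=1] A[i]=11>B[j]=6 take 6 → j++
[i=1,j=2] A[i]=11<=B[j]=11 take 11 → i++
[i=2,j=2] A[i]=13>B[j]=11 take 11 → j++
[i=2,j=3] A[i]=13<=B[j]=22 take 13 → i++
[i=3,j=3] A[i]=19<=B[j]=22 take 19 → i++
[i=4,j=3] A[i]=26>B[j]=22 take 22 → j++
[i=4,j=4] A[i]=26>B[j]=23 take 23 → j++
[i=4,j=5] A[i]=26<=B[j]=27 take 26 → i++
[i=5,j=5] A[i]=27<=B[j]=27 take 27 → i++
[i=6,j=5] A[i]=28>B[j]=27 take 27 → j++
[i=6,j=6] A[i]=28<=B[j]=31 take 28 → i++
[i=7,j=6] A[i]=29<=B[j]=31 take 29 → i++

i=8, j=6, merged so far=[6, 11, 11, 13, 19, 22, 23, 26, 27, 27, 28, 29]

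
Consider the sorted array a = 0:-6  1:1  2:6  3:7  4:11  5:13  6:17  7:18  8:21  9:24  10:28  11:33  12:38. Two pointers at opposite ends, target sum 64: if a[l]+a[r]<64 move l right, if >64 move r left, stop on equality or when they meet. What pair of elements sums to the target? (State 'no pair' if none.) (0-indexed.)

no pair

[0,12] -6+38=32 <64 → l++
[1,12] 1+38=39 <64 → l++
[2,12] 6+38=44 <64 → l++
[3,12] 7+38=45 <64 → l++
[4,12] 11+38=49 <64 → l++
[5,12] 13+38=51 <64 → l++
[6,12] 17+38=55 <64 → l++
[7,12] 18+38=56 <64 → l++
[8,12] 21+38=59 <64 → l++
[9,12] 24+38=62 <64 → l++
[10,12] 28+38=66 >64 → r--
[10,11] 28+33=61 <64 → l++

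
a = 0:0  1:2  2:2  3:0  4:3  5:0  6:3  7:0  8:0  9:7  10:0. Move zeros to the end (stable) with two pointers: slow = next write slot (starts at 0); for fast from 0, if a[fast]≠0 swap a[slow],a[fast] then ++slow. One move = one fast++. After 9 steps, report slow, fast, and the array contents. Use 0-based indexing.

(s=0,f=0) a[fast]=0 → fast++
(s=0,f=1) a[fast]=2≠0 swap→a[0]=2 → slow++,fast++
(s=1,f=2) a[fast]=2≠0 swap→a[1]=2 → slow++,fast++
(s=2,f=3) a[fast]=0 → fast++
(s=2,f=4) a[fast]=3≠0 swap→a[2]=3 → slow++,fast++
(s=3,f=5) a[fast]=0 → fast++
(s=3,f=6) a[fast]=3≠0 swap→a[3]=3 → slow++,fast++
(s=4,f=7) a[fast]=0 → fast++
(s=4,f=8) a[fast]=0 → fast++

slow=4, fast=9, a=[2, 2, 3, 3, 0, 0, 0, 0, 0, 7, 0]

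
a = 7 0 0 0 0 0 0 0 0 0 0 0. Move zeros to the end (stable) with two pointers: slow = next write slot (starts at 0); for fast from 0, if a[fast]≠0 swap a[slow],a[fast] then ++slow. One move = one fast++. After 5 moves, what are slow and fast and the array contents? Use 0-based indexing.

slow=0 fast=0: a[fast]=7≠0 swap→a[0]=7, slow++,fast++
slow=1 fast=1: a[fast]=0, fast++
slow=1 fast=2: a[fast]=0, fast++
slow=1 fast=3: a[fast]=0, fast++
slow=1 fast=4: a[fast]=0, fast++

slow=1, fast=5, a=[7, 0, 0, 0, 0, 0, 0, 0, 0, 0, 0, 0]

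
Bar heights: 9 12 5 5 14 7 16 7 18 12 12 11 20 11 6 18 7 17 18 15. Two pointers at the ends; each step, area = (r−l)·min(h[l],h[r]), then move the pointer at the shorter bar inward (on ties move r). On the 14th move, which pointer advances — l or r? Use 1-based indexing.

r

l=1 r=20: min(9,15)*19=171 best=171 *, l++
l=2 r=20: min(12,15)*18=216 best=216 *, l++
l=3 r=20: min(5,15)*17=85 best=216, l++
l=4 r=20: min(5,15)*16=80 best=216, l++
l=5 r=20: min(14,15)*15=210 best=216, l++
l=6 r=20: min(7,15)*14=98 best=216, l++
l=7 r=20: min(16,15)*13=195 best=216, r--
l=7 r=19: min(16,18)*12=192 best=216, l++
l=8 r=19: min(7,18)*11=77 best=216, l++
l=9 r=19: min(18,18)*10=180 best=216, r--
l=9 r=18: min(18,17)*9=153 best=216, r--
l=9 r=17: min(18,7)*8=56 best=216, r--
l=9 r=16: min(18,18)*7=126 best=216, r--
l=9 r=15: min(18,6)*6=36 best=216, r--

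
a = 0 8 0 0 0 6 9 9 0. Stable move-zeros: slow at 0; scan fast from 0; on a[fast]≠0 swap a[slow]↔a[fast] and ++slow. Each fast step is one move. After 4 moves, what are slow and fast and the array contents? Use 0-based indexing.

(s=0,f=0) a[fast]=0 → fast++
(s=0,f=1) a[fast]=8≠0 swap→a[0]=8 → slow++,fast++
(s=1,f=2) a[fast]=0 → fast++
(s=1,f=3) a[fast]=0 → fast++

slow=1, fast=4, a=[8, 0, 0, 0, 0, 6, 9, 9, 0]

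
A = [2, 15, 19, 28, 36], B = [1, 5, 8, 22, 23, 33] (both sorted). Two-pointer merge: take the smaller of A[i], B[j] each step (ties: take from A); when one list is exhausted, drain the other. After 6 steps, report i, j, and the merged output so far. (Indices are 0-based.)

[i=0,j=0] A[i]=2>B[j]=1 take 1 → j++
[i=0,j=1] A[i]=2<=B[j]=5 take 2 → i++
[i=1,j=1] A[i]=15>B[j]=5 take 5 → j++
[i=1,j=2] A[i]=15>B[j]=8 take 8 → j++
[i=1,j=3] A[i]=15<=B[j]=22 take 15 → i++
[i=2,j=3] A[i]=19<=B[j]=22 take 19 → i++

i=3, j=3, merged so far=[1, 2, 5, 8, 15, 19]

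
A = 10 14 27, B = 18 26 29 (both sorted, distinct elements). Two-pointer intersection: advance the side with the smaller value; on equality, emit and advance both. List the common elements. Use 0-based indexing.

[i=0,j=0] 10<18 → i++
[i=1,j=0] 14<18 → i++
[i=2,j=0] 27>18 → j++
[i=2,j=1] 27>26 → j++
[i=2,j=2] 27<29 → i++

intersection = []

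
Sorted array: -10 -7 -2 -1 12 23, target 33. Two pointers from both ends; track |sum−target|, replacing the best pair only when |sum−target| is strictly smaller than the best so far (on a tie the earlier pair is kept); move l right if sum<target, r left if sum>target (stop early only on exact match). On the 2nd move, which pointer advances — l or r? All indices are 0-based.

l=0 r=5: -10+23=13 d=20 *, l++
l=1 r=5: -7+23=16 d=17 *, l++

l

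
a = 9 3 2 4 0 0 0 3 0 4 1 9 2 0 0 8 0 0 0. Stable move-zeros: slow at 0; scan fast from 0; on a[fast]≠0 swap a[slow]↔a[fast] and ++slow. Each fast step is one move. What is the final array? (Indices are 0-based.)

[9, 3, 2, 4, 3, 4, 1, 9, 2, 8, 0, 0, 0, 0, 0, 0, 0, 0, 0]

(s=0,f=0) a[fast]=9≠0 swap→a[0]=9 → slow++,fast++
(s=1,f=1) a[fast]=3≠0 swap→a[1]=3 → slow++,fast++
(s=2,f=2) a[fast]=2≠0 swap→a[2]=2 → slow++,fast++
(s=3,f=3) a[fast]=4≠0 swap→a[3]=4 → slow++,fast++
(s=4,f=4) a[fast]=0 → fast++
(s=4,f=5) a[fast]=0 → fast++
(s=4,f=6) a[fast]=0 → fast++
(s=4,f=7) a[fast]=3≠0 swap→a[4]=3 → slow++,fast++
(s=5,f=8) a[fast]=0 → fast++
(s=5,f=9) a[fast]=4≠0 swap→a[5]=4 → slow++,fast++
(s=6,f=10) a[fast]=1≠0 swap→a[6]=1 → slow++,fast++
(s=7,f=11) a[fast]=9≠0 swap→a[7]=9 → slow++,fast++
(s=8,f=12) a[fast]=2≠0 swap→a[8]=2 → slow++,fast++
(s=9,f=13) a[fast]=0 → fast++
(s=9,f=14) a[fast]=0 → fast++
(s=9,f=15) a[fast]=8≠0 swap→a[9]=8 → slow++,fast++
(s=10,f=16) a[fast]=0 → fast++
(s=10,f=17) a[fast]=0 → fast++
(s=10,f=18) a[fast]=0 → fast++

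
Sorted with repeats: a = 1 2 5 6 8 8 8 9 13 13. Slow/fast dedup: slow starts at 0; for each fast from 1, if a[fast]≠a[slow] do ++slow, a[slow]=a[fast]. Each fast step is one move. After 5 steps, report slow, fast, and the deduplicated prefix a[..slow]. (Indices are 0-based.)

slow=4, fast=6, prefix=[1, 2, 5, 6, 8]

slow=0 fast=1: a[fast]=2≠a[slow]=1 write a[1]=2, slow++,fast++
slow=1 fast=2: a[fast]=5≠a[slow]=2 write a[2]=5, slow++,fast++
slow=2 fast=3: a[fast]=6≠a[slow]=5 write a[3]=6, slow++,fast++
slow=3 fast=4: a[fast]=8≠a[slow]=6 write a[4]=8, slow++,fast++
slow=4 fast=5: a[fast]=8=a[slow] dup, fast++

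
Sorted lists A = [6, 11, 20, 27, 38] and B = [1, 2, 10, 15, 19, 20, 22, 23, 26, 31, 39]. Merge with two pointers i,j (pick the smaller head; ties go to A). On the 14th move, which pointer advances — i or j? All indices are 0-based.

j

i=0 j=0: A[i]=6>B[j]=1 take 1, j++
i=0 j=1: A[i]=6>B[j]=2 take 2, j++
i=0 j=2: A[i]=6<=B[j]=10 take 6, i++
i=1 j=2: A[i]=11>B[j]=10 take 10, j++
i=1 j=3: A[i]=11<=B[j]=15 take 11, i++
i=2 j=3: A[i]=20>B[j]=15 take 15, j++
i=2 j=4: A[i]=20>B[j]=19 take 19, j++
i=2 j=5: A[i]=20<=B[j]=20 take 20, i++
i=3 j=5: A[i]=27>B[j]=20 take 20, j++
i=3 j=6: A[i]=27>B[j]=22 take 22, j++
i=3 j=7: A[i]=27>B[j]=23 take 23, j++
i=3 j=8: A[i]=27>B[j]=26 take 26, j++
i=3 j=9: A[i]=27<=B[j]=31 take 27, i++
i=4 j=9: A[i]=38>B[j]=31 take 31, j++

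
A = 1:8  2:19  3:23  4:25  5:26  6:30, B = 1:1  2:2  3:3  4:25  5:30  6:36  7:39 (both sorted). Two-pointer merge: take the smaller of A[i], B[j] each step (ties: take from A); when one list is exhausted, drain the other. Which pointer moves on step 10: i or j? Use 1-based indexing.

[i=1,j=1] A[i]=8>B[j]=1 take 1 → j++
[i=1,j=2] A[i]=8>B[j]=2 take 2 → j++
[i=1,j=3] A[i]=8>B[j]=3 take 3 → j++
[i=1,j=4] A[i]=8<=B[j]=25 take 8 → i++
[i=2,j=4] A[i]=19<=B[j]=25 take 19 → i++
[i=3,j=4] A[i]=23<=B[j]=25 take 23 → i++
[i=4,j=4] A[i]=25<=B[j]=25 take 25 → i++
[i=5,j=4] A[i]=26>B[j]=25 take 25 → j++
[i=5,j=5] A[i]=26<=B[j]=30 take 26 → i++
[i=6,j=5] A[i]=30<=B[j]=30 take 30 → i++

i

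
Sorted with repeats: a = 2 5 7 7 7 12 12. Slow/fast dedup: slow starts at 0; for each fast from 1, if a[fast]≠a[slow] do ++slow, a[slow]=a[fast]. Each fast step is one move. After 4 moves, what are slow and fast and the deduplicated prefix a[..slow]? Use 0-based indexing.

slow=2, fast=5, prefix=[2, 5, 7]

slow=0 fast=1: a[fast]=5≠a[slow]=2 write a[1]=5, slow++,fast++
slow=1 fast=2: a[fast]=7≠a[slow]=5 write a[2]=7, slow++,fast++
slow=2 fast=3: a[fast]=7=a[slow] dup, fast++
slow=2 fast=4: a[fast]=7=a[slow] dup, fast++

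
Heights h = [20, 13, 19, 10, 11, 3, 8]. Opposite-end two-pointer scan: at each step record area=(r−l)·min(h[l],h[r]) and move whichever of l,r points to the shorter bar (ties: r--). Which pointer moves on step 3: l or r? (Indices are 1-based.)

l=1 r=7: min(20,8)*6=48 best=48 *, r--
l=1 r=6: min(20,3)*5=15 best=48, r--
l=1 r=5: min(20,11)*4=44 best=48, r--

r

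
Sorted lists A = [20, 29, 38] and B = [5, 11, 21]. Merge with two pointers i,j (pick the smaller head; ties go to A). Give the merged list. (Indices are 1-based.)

[5, 11, 20, 21, 29, 38]

[i=1,j=1] A[i]=20>B[j]=5 take 5 → j++
[i=1,j=2] A[i]=20>B[j]=11 take 11 → j++
[i=1,j=3] A[i]=20<=B[j]=21 take 20 → i++
[i=2,j=3] A[i]=29>B[j]=21 take 21 → j++
[i=2,j=4] B done, take A[i]=29 → i++
[i=3,j=4] B done, take A[i]=38 → i++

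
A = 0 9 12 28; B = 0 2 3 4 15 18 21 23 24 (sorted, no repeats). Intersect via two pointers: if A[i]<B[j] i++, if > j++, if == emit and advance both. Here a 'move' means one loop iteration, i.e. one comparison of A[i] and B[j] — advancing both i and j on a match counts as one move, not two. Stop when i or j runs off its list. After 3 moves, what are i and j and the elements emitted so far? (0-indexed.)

[i=0,j=0] 0==0 emit → i++,j++
[i=1,j=1] 9>2 → j++
[i=1,j=2] 9>3 → j++

i=1, j=3, emitted=[0]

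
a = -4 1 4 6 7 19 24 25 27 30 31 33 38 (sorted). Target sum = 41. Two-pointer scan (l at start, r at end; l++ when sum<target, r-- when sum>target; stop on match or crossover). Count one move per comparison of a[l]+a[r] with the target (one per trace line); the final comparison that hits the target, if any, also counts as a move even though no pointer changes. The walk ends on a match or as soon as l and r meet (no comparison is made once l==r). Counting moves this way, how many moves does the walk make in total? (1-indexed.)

l=1 r=13: -4+38=34 <41, l++
l=2 r=13: 1+38=39 <41, l++
l=3 r=13: 4+38=42 >41, r--
l=3 r=12: 4+33=37 <41, l++
l=4 r=12: 6+33=39 <41, l++
l=5 r=12: 7+33=40 <41, l++
l=6 r=12: 19+33=52 >41, r--
l=6 r=11: 19+31=50 >41, r--
l=6 r=10: 19+30=49 >41, r--
l=6 r=9: 19+27=46 >41, r--
l=6 r=8: 19+25=44 >41, r--
l=6 r=7: 19+24=43 >41, r--

12 moves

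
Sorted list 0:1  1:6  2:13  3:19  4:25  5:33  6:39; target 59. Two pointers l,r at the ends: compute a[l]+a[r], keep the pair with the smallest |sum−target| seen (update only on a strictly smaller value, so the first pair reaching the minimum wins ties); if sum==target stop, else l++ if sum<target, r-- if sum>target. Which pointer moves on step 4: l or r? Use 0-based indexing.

l

l=0 r=6: 1+39=40 d=19 *, l++
l=1 r=6: 6+39=45 d=14 *, l++
l=2 r=6: 13+39=52 d=7 *, l++
l=3 r=6: 19+39=58 d=1 *, l++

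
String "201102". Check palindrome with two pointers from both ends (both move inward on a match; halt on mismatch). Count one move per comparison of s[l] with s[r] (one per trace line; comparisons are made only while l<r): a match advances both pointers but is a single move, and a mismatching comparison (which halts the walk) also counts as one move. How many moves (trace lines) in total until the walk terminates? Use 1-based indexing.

[1,6] '2'=='2' → l++,r--
[2,5] '0'=='0' → l++,r--
[3,4] '1'=='1' → l++,r--

3 moves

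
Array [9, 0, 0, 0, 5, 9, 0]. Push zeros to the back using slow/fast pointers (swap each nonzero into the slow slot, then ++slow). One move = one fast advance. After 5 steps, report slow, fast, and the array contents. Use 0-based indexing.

slow=2, fast=5, a=[9, 5, 0, 0, 0, 9, 0]

slow=0 fast=0: a[fast]=9≠0 swap→a[0]=9, slow++,fast++
slow=1 fast=1: a[fast]=0, fast++
slow=1 fast=2: a[fast]=0, fast++
slow=1 fast=3: a[fast]=0, fast++
slow=1 fast=4: a[fast]=5≠0 swap→a[1]=5, slow++,fast++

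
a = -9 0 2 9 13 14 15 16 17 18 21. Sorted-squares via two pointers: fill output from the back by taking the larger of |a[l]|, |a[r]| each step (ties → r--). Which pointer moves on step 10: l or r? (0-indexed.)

[0,10] |-9|<=|21| out[10]=441 → r--
[0,9] |-9|<=|18| out[9]=324 → r--
[0,8] |-9|<=|17| out[8]=289 → r--
[0,7] |-9|<=|16| out[7]=256 → r--
[0,6] |-9|<=|15| out[6]=225 → r--
[0,5] |-9|<=|14| out[5]=196 → r--
[0,4] |-9|<=|13| out[4]=169 → r--
[0,3] |-9|<=|9| out[3]=81 → r--
[0,2] |-9|>|2| out[2]=81 → l++
[1,2] |0|<=|2| out[1]=4 → r--

r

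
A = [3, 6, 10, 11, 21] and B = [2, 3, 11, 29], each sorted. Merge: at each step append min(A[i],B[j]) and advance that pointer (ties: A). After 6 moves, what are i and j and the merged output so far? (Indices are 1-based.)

i=5, j=3, merged so far=[2, 3, 3, 6, 10, 11]

i=1 j=1: A[i]=3>B[j]=2 take 2, j++
i=1 j=2: A[i]=3<=B[j]=3 take 3, i++
i=2 j=2: A[i]=6>B[j]=3 take 3, j++
i=2 j=3: A[i]=6<=B[j]=11 take 6, i++
i=3 j=3: A[i]=10<=B[j]=11 take 10, i++
i=4 j=3: A[i]=11<=B[j]=11 take 11, i++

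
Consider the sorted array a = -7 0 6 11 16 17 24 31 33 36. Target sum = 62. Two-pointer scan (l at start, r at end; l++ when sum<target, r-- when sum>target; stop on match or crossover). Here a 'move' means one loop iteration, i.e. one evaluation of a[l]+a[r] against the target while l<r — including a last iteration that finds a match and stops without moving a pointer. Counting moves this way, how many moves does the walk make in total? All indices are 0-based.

9 moves

[0,9] -7+36=29 <62 → l++
[1,9] 0+36=36 <62 → l++
[2,9] 6+36=42 <62 → l++
[3,9] 11+36=47 <62 → l++
[4,9] 16+36=52 <62 → l++
[5,9] 17+36=53 <62 → l++
[6,9] 24+36=60 <62 → l++
[7,9] 31+36=67 >62 → r--
[7,8] 31+33=64 >62 → r--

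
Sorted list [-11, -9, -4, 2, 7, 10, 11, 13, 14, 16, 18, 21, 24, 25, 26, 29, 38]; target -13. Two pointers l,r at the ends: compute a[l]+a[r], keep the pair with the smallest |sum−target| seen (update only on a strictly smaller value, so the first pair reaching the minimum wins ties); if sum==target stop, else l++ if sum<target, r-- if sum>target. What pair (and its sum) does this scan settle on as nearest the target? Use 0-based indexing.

pair (-9, -4) with sum -13 (|Δ|=0)

l=0 r=16: -11+38=27 d=40 *, r--
l=0 r=15: -11+29=18 d=31 *, r--
l=0 r=14: -11+26=15 d=28 *, r--
l=0 r=13: -11+25=14 d=27 *, r--
l=0 r=12: -11+24=13 d=26 *, r--
l=0 r=11: -11+21=10 d=23 *, r--
l=0 r=10: -11+18=7 d=20 *, r--
l=0 r=9: -11+16=5 d=18 *, r--
l=0 r=8: -11+14=3 d=16 *, r--
l=0 r=7: -11+13=2 d=15 *, r--
l=0 r=6: -11+11=0 d=13 *, r--
l=0 r=5: -11+10=-1 d=12 *, r--
l=0 r=4: -11+7=-4 d=9 *, r--
l=0 r=3: -11+2=-9 d=4 *, r--
l=0 r=2: -11+-4=-15 d=2 *, l++
l=1 r=2: -9+-4=-13 d=0 *, stop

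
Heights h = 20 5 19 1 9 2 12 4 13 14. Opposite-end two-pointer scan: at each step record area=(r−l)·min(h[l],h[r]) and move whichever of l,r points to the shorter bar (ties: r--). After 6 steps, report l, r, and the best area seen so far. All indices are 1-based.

[1,10] min(20,14)*9=126 best=126 * → r--
[1,9] min(20,13)*8=104 best=126 → r--
[1,8] min(20,4)*7=28 best=126 → r--
[1,7] min(20,12)*6=72 best=126 → r--
[1,6] min(20,2)*5=10 best=126 → r--
[1,5] min(20,9)*4=36 best=126 → r--

l=1, r=4, best area=126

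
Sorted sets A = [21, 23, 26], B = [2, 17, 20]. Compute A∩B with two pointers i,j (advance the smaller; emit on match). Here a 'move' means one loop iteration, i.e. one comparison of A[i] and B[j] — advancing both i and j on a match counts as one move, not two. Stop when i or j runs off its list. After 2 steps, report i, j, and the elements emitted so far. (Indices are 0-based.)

[i=0,j=0] 21>2 → j++
[i=0,j=1] 21>17 → j++

i=0, j=2, emitted=[]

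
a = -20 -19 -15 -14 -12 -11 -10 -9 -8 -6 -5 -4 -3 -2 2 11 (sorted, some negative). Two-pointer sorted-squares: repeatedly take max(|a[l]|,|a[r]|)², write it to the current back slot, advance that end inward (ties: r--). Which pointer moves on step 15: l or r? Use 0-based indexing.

r

l=0 r=15: |-20|>|11| out[15]=400, l++
l=1 r=15: |-19|>|11| out[14]=361, l++
l=2 r=15: |-15|>|11| out[13]=225, l++
l=3 r=15: |-14|>|11| out[12]=196, l++
l=4 r=15: |-12|>|11| out[11]=144, l++
l=5 r=15: |-11|<=|11| out[10]=121, r--
l=5 r=14: |-11|>|2| out[9]=121, l++
l=6 r=14: |-10|>|2| out[8]=100, l++
l=7 r=14: |-9|>|2| out[7]=81, l++
l=8 r=14: |-8|>|2| out[6]=64, l++
l=9 r=14: |-6|>|2| out[5]=36, l++
l=10 r=14: |-5|>|2| out[4]=25, l++
l=11 r=14: |-4|>|2| out[3]=16, l++
l=12 r=14: |-3|>|2| out[2]=9, l++
l=13 r=14: |-2|<=|2| out[1]=4, r--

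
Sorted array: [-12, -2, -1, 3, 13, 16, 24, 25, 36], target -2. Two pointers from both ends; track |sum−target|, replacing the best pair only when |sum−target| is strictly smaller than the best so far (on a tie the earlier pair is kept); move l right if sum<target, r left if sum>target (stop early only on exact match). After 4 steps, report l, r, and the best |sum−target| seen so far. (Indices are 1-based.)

l=1, r=5, best |Δ|=6

l=1 r=9: -12+36=24 d=26 *, r--
l=1 r=8: -12+25=13 d=15 *, r--
l=1 r=7: -12+24=12 d=14 *, r--
l=1 r=6: -12+16=4 d=6 *, r--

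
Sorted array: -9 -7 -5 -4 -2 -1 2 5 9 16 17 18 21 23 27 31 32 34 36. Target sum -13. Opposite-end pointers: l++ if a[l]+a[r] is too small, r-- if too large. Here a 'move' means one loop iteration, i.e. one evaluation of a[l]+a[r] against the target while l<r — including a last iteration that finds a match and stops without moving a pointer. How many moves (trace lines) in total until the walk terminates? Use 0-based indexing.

16 moves

l=0 r=18: -9+36=27 >-13, r--
l=0 r=17: -9+34=25 >-13, r--
l=0 r=16: -9+32=23 >-13, r--
l=0 r=15: -9+31=22 >-13, r--
l=0 r=14: -9+27=18 >-13, r--
l=0 r=13: -9+23=14 >-13, r--
l=0 r=12: -9+21=12 >-13, r--
l=0 r=11: -9+18=9 >-13, r--
l=0 r=10: -9+17=8 >-13, r--
l=0 r=9: -9+16=7 >-13, r--
l=0 r=8: -9+9=0 >-13, r--
l=0 r=7: -9+5=-4 >-13, r--
l=0 r=6: -9+2=-7 >-13, r--
l=0 r=5: -9+-1=-10 >-13, r--
l=0 r=4: -9+-2=-11 >-13, r--
l=0 r=3: -9+-4=-13, found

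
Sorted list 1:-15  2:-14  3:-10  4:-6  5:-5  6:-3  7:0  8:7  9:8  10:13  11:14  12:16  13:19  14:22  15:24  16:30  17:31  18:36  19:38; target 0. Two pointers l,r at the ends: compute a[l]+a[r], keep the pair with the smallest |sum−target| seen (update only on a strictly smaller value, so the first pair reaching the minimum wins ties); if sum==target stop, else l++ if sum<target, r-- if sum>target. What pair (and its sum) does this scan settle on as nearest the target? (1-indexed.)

pair (-14, 14) with sum 0 (|Δ|=0)

l=1 r=19: -15+38=23 d=23 *, r--
l=1 r=18: -15+36=21 d=21 *, r--
l=1 r=17: -15+31=16 d=16 *, r--
l=1 r=16: -15+30=15 d=15 *, r--
l=1 r=15: -15+24=9 d=9 *, r--
l=1 r=14: -15+22=7 d=7 *, r--
l=1 r=13: -15+19=4 d=4 *, r--
l=1 r=12: -15+16=1 d=1 *, r--
l=1 r=11: -15+14=-1 d=1, l++
l=2 r=11: -14+14=0 d=0 *, stop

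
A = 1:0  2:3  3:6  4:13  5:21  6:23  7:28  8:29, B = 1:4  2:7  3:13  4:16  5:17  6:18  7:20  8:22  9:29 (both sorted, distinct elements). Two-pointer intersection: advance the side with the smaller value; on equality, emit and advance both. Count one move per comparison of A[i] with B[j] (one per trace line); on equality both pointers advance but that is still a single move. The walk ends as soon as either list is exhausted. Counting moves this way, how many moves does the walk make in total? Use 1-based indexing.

i=1 j=1: 0<4, i++
i=2 j=1: 3<4, i++
i=3 j=1: 6>4, j++
i=3 j=2: 6<7, i++
i=4 j=2: 13>7, j++
i=4 j=3: 13==13 emit, i++,j++
i=5 j=4: 21>16, j++
i=5 j=5: 21>17, j++
i=5 j=6: 21>18, j++
i=5 j=7: 21>20, j++
i=5 j=8: 21<22, i++
i=6 j=8: 23>22, j++
i=6 j=9: 23<29, i++
i=7 j=9: 28<29, i++
i=8 j=9: 29==29 emit, i++,j++

15 moves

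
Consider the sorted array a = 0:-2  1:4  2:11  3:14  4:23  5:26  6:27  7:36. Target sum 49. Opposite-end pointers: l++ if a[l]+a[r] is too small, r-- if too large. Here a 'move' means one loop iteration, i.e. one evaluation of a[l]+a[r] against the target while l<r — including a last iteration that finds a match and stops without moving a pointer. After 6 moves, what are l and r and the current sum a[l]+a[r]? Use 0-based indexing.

l=4, r=5, sum=49

l=0 r=7: -2+36=34 <49, l++
l=1 r=7: 4+36=40 <49, l++
l=2 r=7: 11+36=47 <49, l++
l=3 r=7: 14+36=50 >49, r--
l=3 r=6: 14+27=41 <49, l++
l=4 r=6: 23+27=50 >49, r--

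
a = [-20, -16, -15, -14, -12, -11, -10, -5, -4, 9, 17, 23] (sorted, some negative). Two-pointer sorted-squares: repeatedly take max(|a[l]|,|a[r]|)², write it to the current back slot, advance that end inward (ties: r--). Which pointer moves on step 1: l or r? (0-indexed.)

r

l=0 r=11: |-20|<=|23| out[11]=529, r--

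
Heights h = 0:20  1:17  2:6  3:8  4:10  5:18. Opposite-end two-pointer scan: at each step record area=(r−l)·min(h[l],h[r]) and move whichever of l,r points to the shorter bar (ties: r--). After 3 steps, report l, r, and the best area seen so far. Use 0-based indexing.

[0,5] min(20,18)*5=90 best=90 * → r--
[0,4] min(20,10)*4=40 best=90 → r--
[0,3] min(20,8)*3=24 best=90 → r--

l=0, r=2, best area=90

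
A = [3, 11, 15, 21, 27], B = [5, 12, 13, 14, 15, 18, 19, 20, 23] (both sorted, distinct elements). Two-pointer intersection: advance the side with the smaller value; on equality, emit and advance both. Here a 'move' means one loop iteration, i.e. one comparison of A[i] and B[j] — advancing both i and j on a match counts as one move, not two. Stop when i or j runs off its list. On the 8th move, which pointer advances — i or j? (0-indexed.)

[i=0,j=0] 3<5 → i++
[i=1,j=0] 11>5 → j++
[i=1,j=1] 11<12 → i++
[i=2,j=1] 15>12 → j++
[i=2,j=2] 15>13 → j++
[i=2,j=3] 15>14 → j++
[i=2,j=4] 15==15 emit → i++,j++
[i=3,j=5] 21>18 → j++

j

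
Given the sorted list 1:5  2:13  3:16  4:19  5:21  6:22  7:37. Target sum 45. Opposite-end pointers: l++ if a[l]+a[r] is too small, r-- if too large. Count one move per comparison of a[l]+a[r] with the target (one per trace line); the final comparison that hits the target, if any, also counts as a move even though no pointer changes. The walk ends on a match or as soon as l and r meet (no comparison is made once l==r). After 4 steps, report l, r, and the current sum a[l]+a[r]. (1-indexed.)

l=1 r=7: 5+37=42 <45, l++
l=2 r=7: 13+37=50 >45, r--
l=2 r=6: 13+22=35 <45, l++
l=3 r=6: 16+22=38 <45, l++

l=4, r=6, sum=41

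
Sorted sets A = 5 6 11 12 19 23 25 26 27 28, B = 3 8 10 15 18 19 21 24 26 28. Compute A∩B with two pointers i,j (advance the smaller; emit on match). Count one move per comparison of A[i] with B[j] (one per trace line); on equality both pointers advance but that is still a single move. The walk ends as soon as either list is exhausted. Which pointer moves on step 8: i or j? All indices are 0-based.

i=0 j=0: 5>3, j++
i=0 j=1: 5<8, i++
i=1 j=1: 6<8, i++
i=2 j=1: 11>8, j++
i=2 j=2: 11>10, j++
i=2 j=3: 11<15, i++
i=3 j=3: 12<15, i++
i=4 j=3: 19>15, j++

j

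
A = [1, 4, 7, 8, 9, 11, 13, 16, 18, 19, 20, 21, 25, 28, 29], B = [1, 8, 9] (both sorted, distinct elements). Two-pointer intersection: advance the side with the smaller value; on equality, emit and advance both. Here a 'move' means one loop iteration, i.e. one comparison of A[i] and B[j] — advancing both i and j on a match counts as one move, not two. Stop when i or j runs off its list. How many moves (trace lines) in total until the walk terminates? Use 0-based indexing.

5 moves

i=0 j=0: 1==1 emit, i++,j++
i=1 j=1: 4<8, i++
i=2 j=1: 7<8, i++
i=3 j=1: 8==8 emit, i++,j++
i=4 j=2: 9==9 emit, i++,j++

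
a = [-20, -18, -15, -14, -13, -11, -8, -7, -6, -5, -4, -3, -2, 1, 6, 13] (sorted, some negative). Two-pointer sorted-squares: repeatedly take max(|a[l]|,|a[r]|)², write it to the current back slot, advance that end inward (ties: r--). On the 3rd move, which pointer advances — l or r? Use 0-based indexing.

l

l=0 r=15: |-20|>|13| out[15]=400, l++
l=1 r=15: |-18|>|13| out[14]=324, l++
l=2 r=15: |-15|>|13| out[13]=225, l++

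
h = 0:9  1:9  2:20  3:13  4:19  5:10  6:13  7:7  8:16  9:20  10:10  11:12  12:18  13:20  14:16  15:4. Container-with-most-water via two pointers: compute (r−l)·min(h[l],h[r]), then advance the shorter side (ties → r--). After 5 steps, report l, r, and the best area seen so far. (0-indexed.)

[0,15] min(9,4)*15=60 best=60 * → r--
[0,14] min(9,16)*14=126 best=126 * → l++
[1,14] min(9,16)*13=117 best=126 → l++
[2,14] min(20,16)*12=192 best=192 * → r--
[2,13] min(20,20)*11=220 best=220 * → r--

l=2, r=12, best area=220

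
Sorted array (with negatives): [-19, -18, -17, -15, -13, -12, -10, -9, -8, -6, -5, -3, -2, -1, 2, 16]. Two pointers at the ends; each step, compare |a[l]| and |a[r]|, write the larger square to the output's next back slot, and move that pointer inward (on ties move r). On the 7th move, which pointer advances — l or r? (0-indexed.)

l=0 r=15: |-19|>|16| out[15]=361, l++
l=1 r=15: |-18|>|16| out[14]=324, l++
l=2 r=15: |-17|>|16| out[13]=289, l++
l=3 r=15: |-15|<=|16| out[12]=256, r--
l=3 r=14: |-15|>|2| out[11]=225, l++
l=4 r=14: |-13|>|2| out[10]=169, l++
l=5 r=14: |-12|>|2| out[9]=144, l++

l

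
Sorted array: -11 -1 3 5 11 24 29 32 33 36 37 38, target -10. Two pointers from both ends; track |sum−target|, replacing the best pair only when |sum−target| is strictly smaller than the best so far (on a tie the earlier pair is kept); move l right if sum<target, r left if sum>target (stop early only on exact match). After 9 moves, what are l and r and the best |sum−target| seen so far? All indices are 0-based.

l=0, r=2, best |Δ|=4

[0,11] -11+38=27 d=37 * → r--
[0,10] -11+37=26 d=36 * → r--
[0,9] -11+36=25 d=35 * → r--
[0,8] -11+33=22 d=32 * → r--
[0,7] -11+32=21 d=31 * → r--
[0,6] -11+29=18 d=28 * → r--
[0,5] -11+24=13 d=23 * → r--
[0,4] -11+11=0 d=10 * → r--
[0,3] -11+5=-6 d=4 * → r--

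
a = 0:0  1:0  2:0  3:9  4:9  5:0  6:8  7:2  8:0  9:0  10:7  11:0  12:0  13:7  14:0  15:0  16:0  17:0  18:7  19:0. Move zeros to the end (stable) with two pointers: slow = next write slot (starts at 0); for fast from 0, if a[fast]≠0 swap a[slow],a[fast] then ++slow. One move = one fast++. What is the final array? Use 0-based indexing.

(s=0,f=0) a[fast]=0 → fast++
(s=0,f=1) a[fast]=0 → fast++
(s=0,f=2) a[fast]=0 → fast++
(s=0,f=3) a[fast]=9≠0 swap→a[0]=9 → slow++,fast++
(s=1,f=4) a[fast]=9≠0 swap→a[1]=9 → slow++,fast++
(s=2,f=5) a[fast]=0 → fast++
(s=2,f=6) a[fast]=8≠0 swap→a[2]=8 → slow++,fast++
(s=3,f=7) a[fast]=2≠0 swap→a[3]=2 → slow++,fast++
(s=4,f=8) a[fast]=0 → fast++
(s=4,f=9) a[fast]=0 → fast++
(s=4,f=10) a[fast]=7≠0 swap→a[4]=7 → slow++,fast++
(s=5,f=11) a[fast]=0 → fast++
(s=5,f=12) a[fast]=0 → fast++
(s=5,f=13) a[fast]=7≠0 swap→a[5]=7 → slow++,fast++
(s=6,f=14) a[fast]=0 → fast++
(s=6,f=15) a[fast]=0 → fast++
(s=6,f=16) a[fast]=0 → fast++
(s=6,f=17) a[fast]=0 → fast++
(s=6,f=18) a[fast]=7≠0 swap→a[6]=7 → slow++,fast++
(s=7,f=19) a[fast]=0 → fast++

[9, 9, 8, 2, 7, 7, 7, 0, 0, 0, 0, 0, 0, 0, 0, 0, 0, 0, 0, 0]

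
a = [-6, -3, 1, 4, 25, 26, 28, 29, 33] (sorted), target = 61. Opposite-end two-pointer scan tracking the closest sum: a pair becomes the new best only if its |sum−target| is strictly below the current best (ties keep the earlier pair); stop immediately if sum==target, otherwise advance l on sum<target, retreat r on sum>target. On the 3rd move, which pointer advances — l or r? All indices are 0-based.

l=0 r=8: -6+33=27 d=34 *, l++
l=1 r=8: -3+33=30 d=31 *, l++
l=2 r=8: 1+33=34 d=27 *, l++

l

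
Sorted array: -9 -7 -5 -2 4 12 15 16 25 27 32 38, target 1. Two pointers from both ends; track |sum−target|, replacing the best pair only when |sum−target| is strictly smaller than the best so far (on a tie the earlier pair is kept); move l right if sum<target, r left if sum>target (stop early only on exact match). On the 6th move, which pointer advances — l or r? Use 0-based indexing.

l=0 r=11: -9+38=29 d=28 *, r--
l=0 r=10: -9+32=23 d=22 *, r--
l=0 r=9: -9+27=18 d=17 *, r--
l=0 r=8: -9+25=16 d=15 *, r--
l=0 r=7: -9+16=7 d=6 *, r--
l=0 r=6: -9+15=6 d=5 *, r--

r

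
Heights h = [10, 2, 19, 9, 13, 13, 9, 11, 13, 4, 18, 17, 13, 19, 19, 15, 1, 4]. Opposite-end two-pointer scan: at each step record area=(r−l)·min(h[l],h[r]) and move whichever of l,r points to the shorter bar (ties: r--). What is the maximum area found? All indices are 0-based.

max area = 228

l=0 r=17: min(10,4)*17=68 best=68 *, r--
l=0 r=16: min(10,1)*16=16 best=68, r--
l=0 r=15: min(10,15)*15=150 best=150 *, l++
l=1 r=15: min(2,15)*14=28 best=150, l++
l=2 r=15: min(19,15)*13=195 best=195 *, r--
l=2 r=14: min(19,19)*12=228 best=228 *, r--
l=2 r=13: min(19,19)*11=209 best=228, r--
l=2 r=12: min(19,13)*10=130 best=228, r--
l=2 r=11: min(19,17)*9=153 best=228, r--
l=2 r=10: min(19,18)*8=144 best=228, r--
l=2 r=9: min(19,4)*7=28 best=228, r--
l=2 r=8: min(19,13)*6=78 best=228, r--
l=2 r=7: min(19,11)*5=55 best=228, r--
l=2 r=6: min(19,9)*4=36 best=228, r--
l=2 r=5: min(19,13)*3=39 best=228, r--
l=2 r=4: min(19,13)*2=26 best=228, r--
l=2 r=3: min(19,9)*1=9 best=228, r--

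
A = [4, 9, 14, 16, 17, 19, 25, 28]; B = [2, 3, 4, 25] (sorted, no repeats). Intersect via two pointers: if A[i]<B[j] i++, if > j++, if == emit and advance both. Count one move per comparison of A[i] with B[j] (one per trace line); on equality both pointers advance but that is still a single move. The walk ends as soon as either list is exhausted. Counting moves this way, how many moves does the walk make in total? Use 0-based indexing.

9 moves

i=0 j=0: 4>2, j++
i=0 j=1: 4>3, j++
i=0 j=2: 4==4 emit, i++,j++
i=1 j=3: 9<25, i++
i=2 j=3: 14<25, i++
i=3 j=3: 16<25, i++
i=4 j=3: 17<25, i++
i=5 j=3: 19<25, i++
i=6 j=3: 25==25 emit, i++,j++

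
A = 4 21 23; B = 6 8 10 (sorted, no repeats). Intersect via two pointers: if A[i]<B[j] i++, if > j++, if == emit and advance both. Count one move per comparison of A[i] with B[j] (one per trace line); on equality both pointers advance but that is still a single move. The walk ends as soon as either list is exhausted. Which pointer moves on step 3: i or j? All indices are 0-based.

j

i=0 j=0: 4<6, i++
i=1 j=0: 21>6, j++
i=1 j=1: 21>8, j++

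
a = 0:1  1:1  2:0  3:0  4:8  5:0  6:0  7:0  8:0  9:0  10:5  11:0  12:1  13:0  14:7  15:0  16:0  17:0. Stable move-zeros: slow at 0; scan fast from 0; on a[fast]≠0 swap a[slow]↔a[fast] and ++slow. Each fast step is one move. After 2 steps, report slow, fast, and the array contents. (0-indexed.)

(s=0,f=0) a[fast]=1≠0 swap→a[0]=1 → slow++,fast++
(s=1,f=1) a[fast]=1≠0 swap→a[1]=1 → slow++,fast++

slow=2, fast=2, a=[1, 1, 0, 0, 8, 0, 0, 0, 0, 0, 5, 0, 1, 0, 7, 0, 0, 0]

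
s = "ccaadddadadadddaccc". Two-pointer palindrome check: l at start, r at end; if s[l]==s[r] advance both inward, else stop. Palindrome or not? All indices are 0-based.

l=0 r=18: 'c'=='c', l++,r--
l=1 r=17: 'c'=='c', l++,r--
l=2 r=16: 'a'!='c', stop

not a palindrome (mismatch at 2,16)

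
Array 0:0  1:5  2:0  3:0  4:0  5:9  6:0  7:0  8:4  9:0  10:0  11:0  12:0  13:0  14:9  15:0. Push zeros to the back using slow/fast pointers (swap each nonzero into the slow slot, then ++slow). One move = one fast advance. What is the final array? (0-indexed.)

[5, 9, 4, 9, 0, 0, 0, 0, 0, 0, 0, 0, 0, 0, 0, 0]

slow=0 fast=0: a[fast]=0, fast++
slow=0 fast=1: a[fast]=5≠0 swap→a[0]=5, slow++,fast++
slow=1 fast=2: a[fast]=0, fast++
slow=1 fast=3: a[fast]=0, fast++
slow=1 fast=4: a[fast]=0, fast++
slow=1 fast=5: a[fast]=9≠0 swap→a[1]=9, slow++,fast++
slow=2 fast=6: a[fast]=0, fast++
slow=2 fast=7: a[fast]=0, fast++
slow=2 fast=8: a[fast]=4≠0 swap→a[2]=4, slow++,fast++
slow=3 fast=9: a[fast]=0, fast++
slow=3 fast=10: a[fast]=0, fast++
slow=3 fast=11: a[fast]=0, fast++
slow=3 fast=12: a[fast]=0, fast++
slow=3 fast=13: a[fast]=0, fast++
slow=3 fast=14: a[fast]=9≠0 swap→a[3]=9, slow++,fast++
slow=4 fast=15: a[fast]=0, fast++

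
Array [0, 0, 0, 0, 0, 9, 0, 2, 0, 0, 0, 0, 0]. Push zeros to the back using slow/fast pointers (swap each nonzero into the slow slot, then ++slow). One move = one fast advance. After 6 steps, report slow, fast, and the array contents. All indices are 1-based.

slow=2, fast=7, a=[9, 0, 0, 0, 0, 0, 0, 2, 0, 0, 0, 0, 0]

slow=1 fast=1: a[fast]=0, fast++
slow=1 fast=2: a[fast]=0, fast++
slow=1 fast=3: a[fast]=0, fast++
slow=1 fast=4: a[fast]=0, fast++
slow=1 fast=5: a[fast]=0, fast++
slow=1 fast=6: a[fast]=9≠0 swap→a[1]=9, slow++,fast++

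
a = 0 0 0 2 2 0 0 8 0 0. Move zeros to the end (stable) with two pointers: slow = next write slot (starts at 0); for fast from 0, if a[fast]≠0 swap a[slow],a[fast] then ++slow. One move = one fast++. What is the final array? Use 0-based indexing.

[2, 2, 8, 0, 0, 0, 0, 0, 0, 0]

(s=0,f=0) a[fast]=0 → fast++
(s=0,f=1) a[fast]=0 → fast++
(s=0,f=2) a[fast]=0 → fast++
(s=0,f=3) a[fast]=2≠0 swap→a[0]=2 → slow++,fast++
(s=1,f=4) a[fast]=2≠0 swap→a[1]=2 → slow++,fast++
(s=2,f=5) a[fast]=0 → fast++
(s=2,f=6) a[fast]=0 → fast++
(s=2,f=7) a[fast]=8≠0 swap→a[2]=8 → slow++,fast++
(s=3,f=8) a[fast]=0 → fast++
(s=3,f=9) a[fast]=0 → fast++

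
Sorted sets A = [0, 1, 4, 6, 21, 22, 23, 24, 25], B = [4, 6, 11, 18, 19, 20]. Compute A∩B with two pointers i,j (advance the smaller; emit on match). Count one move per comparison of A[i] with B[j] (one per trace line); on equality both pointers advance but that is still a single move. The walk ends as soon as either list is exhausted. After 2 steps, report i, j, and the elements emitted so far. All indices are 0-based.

[i=0,j=0] 0<4 → i++
[i=1,j=0] 1<4 → i++

i=2, j=0, emitted=[]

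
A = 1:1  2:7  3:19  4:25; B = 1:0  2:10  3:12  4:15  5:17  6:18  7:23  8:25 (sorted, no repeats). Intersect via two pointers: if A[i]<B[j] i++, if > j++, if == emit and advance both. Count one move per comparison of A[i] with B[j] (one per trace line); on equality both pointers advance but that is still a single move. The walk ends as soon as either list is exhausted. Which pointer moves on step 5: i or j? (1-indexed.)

j

[i=1,j=1] 1>0 → j++
[i=1,j=2] 1<10 → i++
[i=2,j=2] 7<10 → i++
[i=3,j=2] 19>10 → j++
[i=3,j=3] 19>12 → j++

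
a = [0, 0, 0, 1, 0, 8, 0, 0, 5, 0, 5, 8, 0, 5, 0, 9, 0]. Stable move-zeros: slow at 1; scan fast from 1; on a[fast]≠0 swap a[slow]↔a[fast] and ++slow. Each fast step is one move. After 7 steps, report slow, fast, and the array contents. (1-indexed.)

slow=1 fast=1: a[fast]=0, fast++
slow=1 fast=2: a[fast]=0, fast++
slow=1 fast=3: a[fast]=0, fast++
slow=1 fast=4: a[fast]=1≠0 swap→a[1]=1, slow++,fast++
slow=2 fast=5: a[fast]=0, fast++
slow=2 fast=6: a[fast]=8≠0 swap→a[2]=8, slow++,fast++
slow=3 fast=7: a[fast]=0, fast++

slow=3, fast=8, a=[1, 8, 0, 0, 0, 0, 0, 0, 5, 0, 5, 8, 0, 5, 0, 9, 0]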